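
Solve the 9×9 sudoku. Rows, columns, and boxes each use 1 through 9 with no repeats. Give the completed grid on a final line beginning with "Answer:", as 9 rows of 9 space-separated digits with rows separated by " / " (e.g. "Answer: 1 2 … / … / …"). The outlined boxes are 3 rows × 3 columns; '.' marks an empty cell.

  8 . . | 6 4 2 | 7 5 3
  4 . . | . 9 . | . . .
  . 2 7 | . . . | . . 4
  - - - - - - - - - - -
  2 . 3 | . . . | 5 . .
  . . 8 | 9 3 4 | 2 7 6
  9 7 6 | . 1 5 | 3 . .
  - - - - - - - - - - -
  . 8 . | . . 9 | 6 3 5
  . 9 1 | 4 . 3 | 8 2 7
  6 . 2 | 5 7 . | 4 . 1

Step 1. [r4c8∈{1,4,8,9}] r4c8 is the only open cell in box 6 admitting 1. So r4c8=1.
Step 2. [r6c9∈{8}] only 8 remains possible at r6c9 ⇒ r6c9=8.
Step 3. [r3c1∈{1,3,5}] across col 1, 3 lands solely at r3c1 ⇒ r3c1=3.
Step 4. [r2c7∈{1}] r2c7 is down to just 1. So r2c7=1.
Step 5. [r9c6∈{8}] only 8 remains possible at r9c6 ⇒ r9c6=8.
Step 6. [r3c8∈{6,8,9}] 6 has one home in row 3: r3c8, so r3c8=6.
Step 7. [r7c4∈{1,2}] row 7 places 1 nowhere but r7c4. So r7c4=1.
Step 8. [r3c4∈{8}] only 8 remains possible at r3c4 ⇒ r3c4=8.
Step 9. [r2c6∈{7}] nothing but 7 survives at r2c6 ⇒ r2c6=7.
Step 10. [r5c1∈{1,5}] 1 has one home in col 1: r5c1. So r5c1=1.
Step 11. [r8c5∈{6}] r8c5's peers cover all but 6. So r8c5=6.
Step 12. [r2c2∈{5,6}] across row 2, 6 lands solely at r2c2. So r2c2=6.
Step 13. [r4c9∈{9}] r4c9 has the single candidate 9 ⇒ r4c9=9.
Step 14. [r1c3∈{9}] r1c3's peers cover all but 9 ⇒ r1c3=9.
Step 15. [r4c2∈{4}] nothing but 4 survives at r4c2, so r4c2=4.
Step 16. [r7c3∈{4}] r7c3 is down to just 4, so r7c3=4.
Step 17. [r2c4∈{3}] nothing but 3 survives at r2c4. So r2c4=3.
Step 18. [r6c4∈{2}] r6c4 is down to just 2. So r6c4=2.
Step 19. [r9c2∈{3}] nothing but 3 survives at r9c2. So r9c2=3.
Step 20. [r5c2∈{5}] only 5 remains possible at r5c2, so r5c2=5.
Step 21. [r7c1∈{7}] r7c1 is down to just 7, so r7c1=7.
Step 22. [r2c8∈{8}] r2c8 is down to just 8. So r2c8=8.
Step 23. [r9c8∈{9}] only 9 remains possible at r9c8 ⇒ r9c8=9.
Step 24. [r3c7∈{9}] r3c7 has the single candidate 9 ⇒ r3c7=9.
Step 25. [r1c2∈{1}] r1c2 has the single candidate 1 ⇒ r1c2=1.
Step 26. [r4c4∈{7}] r4c4's peers cover all but 7, so r4c4=7.
Step 27. [r4c6∈{6}] r4c6's peers cover all but 6 ⇒ r4c6=6.
Step 28. [r2c9∈{2}] r2c9 is down to just 2. So r2c9=2.
Step 29. [r3c5∈{5}] r3c5's peers cover all but 5 ⇒ r3c5=5.
Step 30. [r2c3∈{5}] only 5 remains possible at r2c3 ⇒ r2c3=5.
Step 31. [r4c5∈{8}] r4c5's peers cover all but 8 ⇒ r4c5=8.
Step 32. [r3c6∈{1}] only 1 remains possible at r3c6, so r3c6=1.
Step 33. [r8c1∈{5}] r8c1 has the single candidate 5. So r8c1=5.
Step 34. [r6c8∈{4}] r6c8 is down to just 4. So r6c8=4.
Step 35. [r7c5∈{2}] r7c5 is down to just 2. So r7c5=2.

Answer: 8 1 9 6 4 2 7 5 3 / 4 6 5 3 9 7 1 8 2 / 3 2 7 8 5 1 9 6 4 / 2 4 3 7 8 6 5 1 9 / 1 5 8 9 3 4 2 7 6 / 9 7 6 2 1 5 3 4 8 / 7 8 4 1 2 9 6 3 5 / 5 9 1 4 6 3 8 2 7 / 6 3 2 5 7 8 4 9 1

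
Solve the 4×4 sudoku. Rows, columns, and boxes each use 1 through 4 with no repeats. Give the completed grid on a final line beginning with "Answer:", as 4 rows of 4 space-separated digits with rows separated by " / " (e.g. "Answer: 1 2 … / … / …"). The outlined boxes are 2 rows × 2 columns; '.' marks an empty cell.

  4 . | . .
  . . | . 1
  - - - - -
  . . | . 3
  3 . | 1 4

Step 1. [r2c1∈{2}] nothing but 2 survives at r2c1 ⇒ r2c1=2.
Step 2. [r3c2∈{1,2,4}] row 3 places 4 nowhere but r3c2, so r3c2=4.
Step 3. [r2c2∈{3}] r2c2's peers cover all but 3, so r2c2=3.
Step 4. [r1c4∈{2}] r1c4 is down to just 2, so r1c4=2.
Step 5. [r4c2∈{2}] r4c2 is down to just 2, so r4c2=2.
Step 6. [r1c3∈{3}] r1c3 has the single candidate 3. So r1c3=3.
Step 7. [r2c3∈{4}] r2c3 is down to just 4. So r2c3=4.
Step 8. [r3c3∈{2}] nothing but 2 survives at r3c3 ⇒ r3c3=2.
Step 9. [r3c1∈{1}] r3c1 has the single candidate 1. So r3c1=1.
Step 10. [r1c2∈{1}] nothing but 1 survives at r1c2 ⇒ r1c2=1.

Answer: 4 1 3 2 / 2 3 4 1 / 1 4 2 3 / 3 2 1 4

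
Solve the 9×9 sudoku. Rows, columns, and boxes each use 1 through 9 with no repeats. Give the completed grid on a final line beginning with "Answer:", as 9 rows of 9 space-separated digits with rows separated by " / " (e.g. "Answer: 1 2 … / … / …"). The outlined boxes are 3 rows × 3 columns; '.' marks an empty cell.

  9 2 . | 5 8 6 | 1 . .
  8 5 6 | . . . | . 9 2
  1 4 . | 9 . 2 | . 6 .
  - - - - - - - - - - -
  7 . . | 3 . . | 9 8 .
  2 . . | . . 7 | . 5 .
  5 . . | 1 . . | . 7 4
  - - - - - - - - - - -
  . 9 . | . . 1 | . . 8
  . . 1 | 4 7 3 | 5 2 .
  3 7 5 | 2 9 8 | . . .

Step 1. [r7c7∈{3,4,6,7}] across row 7, 7 lands solely at r7c7. So r7c7=7.
Step 2. [r3c5∈{3}] nothing but 3 survives at r3c5. So r3c5=3.
Step 3. [r1c3∈{3,7}] across box 1, 3 lands solely at r1c3, so r1c3=3.
Step 4. [r5c9∈{1,3,6}] in col 9, 3 fits only at r5c9, so r5c9=3.
Step 5. [r5c7∈{6}] r5c7's peers cover all but 6 ⇒ r5c7=6.
Step 6. [r5c5∈{4}] r5c5 is down to just 4 ⇒ r5c5=4.
Step 7. [r8c1∈{6}] r8c1 is down to just 6, so r8c1=6.
Step 8. [r1c8∈{4}] r1c8 is down to just 4 ⇒ r1c8=4.
Step 9. [r4c5∈{2,5,6}] 2 has one home in row 4: r4c5, so r4c5=2.
Step 10. [r8c2∈{8}] only 8 remains possible at r8c2. So r8c2=8.
Step 11. [r4c2∈{1,6}] 6 has one home in row 4: r4c2, so r4c2=6.
Step 12. [r6c3∈{8,9}] 8 has one home in row 6: r6c3. So r6c3=8.
Step 13. [r9c8∈{1}] r9c8 is down to just 1, so r9c8=1.
Step 14. [r7c4∈{6}] r7c4's peers cover all but 6 ⇒ r7c4=6.
Step 15. [r7c3∈{2,4}] r7c3 is the only open cell in row 7 admitting 2. So r7c3=2.
Step 16. [r3c9∈{5,7}] r3c9 is the only open cell in row 3 admitting 5 ⇒ r3c9=5.
Step 17. [r2c6∈{4}] r2c6 is down to just 4. So r2c6=4.
Step 18. [r9c7∈{4}] r9c7 has the single candidate 4 ⇒ r9c7=4.
Step 19. [r5c4∈{8}] r5c4 is down to just 8. So r5c4=8.
Step 20. [r1c9∈{7}] only 7 remains possible at r1c9, so r1c9=7.
Step 21. [r3c3∈{7}] nothing but 7 survives at r3c3, so r3c3=7.
Step 22. [r6c7∈{2}] nothing but 2 survives at r6c7. So r6c7=2.
Step 23. [r7c1∈{4}] r7c1's peers cover all but 4 ⇒ r7c1=4.
Step 24. [r2c5∈{1}] r2c5's peers cover all but 1. So r2c5=1.
Step 25. [r9c9∈{6}] r9c9 has the single candidate 6. So r9c9=6.
Step 26. [r6c2∈{3}] only 3 remains possible at r6c2, so r6c2=3.
Step 27. [r6c5∈{6}] r6c5 has the single candidate 6. So r6c5=6.
Step 28. [r6c6∈{9}] r6c6 has the single candidate 9 ⇒ r6c6=9.
Step 29. [r2c4∈{7}] r2c4 has the single candidate 7 ⇒ r2c4=7.
Step 30. [r4c6∈{5}] r4c6's peers cover all but 5, so r4c6=5.
Step 31. [r7c5∈{5}] r7c5 is down to just 5 ⇒ r7c5=5.
Step 32. [r5c3∈{9}] r5c3 is down to just 9. So r5c3=9.
Step 33. [r4c9∈{1}] r4c9 has the single candidate 1. So r4c9=1.
Step 34. [r4c3∈{4}] nothing but 4 survives at r4c3 ⇒ r4c3=4.
Step 35. [r3c7∈{8}] only 8 remains possible at r3c7. So r3c7=8.
Step 36. [r5c2∈{1}] r5c2 is down to just 1, so r5c2=1.
Step 37. [r7c8∈{3}] r7c8's peers cover all but 3. So r7c8=3.
Step 38. [r2c7∈{3}] r2c7 has the single candidate 3, so r2c7=3.
Step 39. [r8c9∈{9}] nothing but 9 survives at r8c9 ⇒ r8c9=9.

Answer: 9 2 3 5 8 6 1 4 7 / 8 5 6 7 1 4 3 9 2 / 1 4 7 9 3 2 8 6 5 / 7 6 4 3 2 5 9 8 1 / 2 1 9 8 4 7 6 5 3 / 5 3 8 1 6 9 2 7 4 / 4 9 2 6 5 1 7 3 8 / 6 8 1 4 7 3 5 2 9 / 3 7 5 2 9 8 4 1 6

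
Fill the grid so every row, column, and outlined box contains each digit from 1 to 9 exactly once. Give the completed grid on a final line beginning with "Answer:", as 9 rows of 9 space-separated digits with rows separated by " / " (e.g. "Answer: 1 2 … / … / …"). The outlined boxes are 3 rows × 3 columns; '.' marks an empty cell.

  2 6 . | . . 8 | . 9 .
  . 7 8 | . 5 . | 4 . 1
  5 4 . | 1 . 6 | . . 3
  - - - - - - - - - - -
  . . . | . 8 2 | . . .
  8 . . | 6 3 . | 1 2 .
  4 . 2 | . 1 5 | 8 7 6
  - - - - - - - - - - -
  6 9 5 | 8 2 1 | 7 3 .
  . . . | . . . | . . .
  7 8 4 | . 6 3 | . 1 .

Step 1. [r4c7∈{3,5,9}] 3 has one home in col 7: r4c7. So r4c7=3.
Step 2. [r8c9∈{2,4,5,8,9}] col 9 places 8 nowhere but r8c9, so r8c9=8.
Step 3. [r6c4∈{9}] r6c4 is down to just 9. So r6c4=9.
Step 4. [r3c3∈{9}] r3c3 has the single candidate 9. So r3c3=9.
Step 5. [r8c7∈{2,5,6,9}] across col 7, 6 lands solely at r8c7 ⇒ r8c7=6.
Step 6. [r5c9∈{4,5,9}] r5c9 is the only open cell in row 5 admitting 9 ⇒ r5c9=9.
Step 7. [r3c5∈{7}] nothing but 7 survives at r3c5 ⇒ r3c5=7.
Step 8. [r2c1∈{3}] r2c1 is down to just 3. So r2c1=3.
Step 9. [r8c1∈{1}] r8c1 is down to just 1 ⇒ r8c1=1.
Step 10. [r5c6∈{4,7}] across row 5, 4 lands solely at r5c6, so r5c6=4.
Step 11. [r9c4∈{5}] r9c4 has the single candidate 5 ⇒ r9c4=5.
Step 12. [r1c5∈{4}] r1c5 is down to just 4. So r1c5=4.
Step 13. [r4c4∈{7}] only 7 remains possible at r4c4, so r4c4=7.
Step 14. [r7c9∈{4}] r7c9's peers cover all but 4, so r7c9=4.
Step 15. [r4c9∈{5}] nothing but 5 survives at r4c9. So r4c9=5.
Step 16. [r4c2∈{1}] r4c2 has the single candidate 1. So r4c2=1.
Step 17. [r3c7∈{2}] only 2 remains possible at r3c7 ⇒ r3c7=2.
Step 18. [r8c5∈{9}] r8c5's peers cover all but 9 ⇒ r8c5=9.
Step 19. [r8c2∈{2,3}] in row 8, 2 fits only at r8c2. So r8c2=2.
Step 20. [r1c3∈{1}] r1c3 has the single candidate 1. So r1c3=1.
Step 21. [r2c4∈{2}] nothing but 2 survives at r2c4 ⇒ r2c4=2.
Step 22. [r4c1∈{9}] only 9 remains possible at r4c1 ⇒ r4c1=9.
Step 23. [r2c8∈{6}] only 6 remains possible at r2c8, so r2c8=6.
Step 24. [r4c3∈{6}] r4c3 has the single candidate 6. So r4c3=6.
Step 25. [r1c4∈{3}] r1c4's peers cover all but 3, so r1c4=3.
Step 26. [r8c8∈{5}] r8c8 is down to just 5, so r8c8=5.
Step 27. [r9c9∈{2}] r9c9's peers cover all but 2. So r9c9=2.
Step 28. [r1c9∈{7}] r1c9's peers cover all but 7. So r1c9=7.
Step 29. [r2c6∈{9}] r2c6 has the single candidate 9. So r2c6=9.
Step 30. [r8c3∈{3}] r8c3's peers cover all but 3 ⇒ r8c3=3.
Step 31. [r6c2∈{3}] r6c2 has the single candidate 3 ⇒ r6c2=3.
Step 32. [r8c4∈{4}] r8c4 is down to just 4, so r8c4=4.
Step 33. [r5c2∈{5}] r5c2's peers cover all but 5 ⇒ r5c2=5.
Step 34. [r3c8∈{8}] r3c8's peers cover all but 8, so r3c8=8.
Step 35. [r9c7∈{9}] r9c7's peers cover all but 9 ⇒ r9c7=9.
Step 36. [r5c3∈{7}] r5c3's peers cover all but 7, so r5c3=7.
Step 37. [r8c6∈{7}] r8c6 has the single candidate 7, so r8c6=7.
Step 38. [r1c7∈{5}] nothing but 5 survives at r1c7. So r1c7=5.
Step 39. [r4c8∈{4}] nothing but 4 survives at r4c8, so r4c8=4.

Answer: 2 6 1 3 4 8 5 9 7 / 3 7 8 2 5 9 4 6 1 / 5 4 9 1 7 6 2 8 3 / 9 1 6 7 8 2 3 4 5 / 8 5 7 6 3 4 1 2 9 / 4 3 2 9 1 5 8 7 6 / 6 9 5 8 2 1 7 3 4 / 1 2 3 4 9 7 6 5 8 / 7 8 4 5 6 3 9 1 2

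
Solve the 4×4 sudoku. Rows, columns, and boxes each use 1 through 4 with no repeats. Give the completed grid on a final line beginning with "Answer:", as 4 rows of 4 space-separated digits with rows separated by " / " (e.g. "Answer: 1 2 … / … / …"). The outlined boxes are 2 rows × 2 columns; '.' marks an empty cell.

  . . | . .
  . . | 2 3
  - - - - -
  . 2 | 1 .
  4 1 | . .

Step 1. [r1c3∈{4}] only 4 remains possible at r1c3 ⇒ r1c3=4.
Step 2. [r1c1∈{1,2,3}] row 1 places 2 nowhere but r1c1 ⇒ r1c1=2.
Step 3. [r2c2∈{4}] r2c2 is down to just 4, so r2c2=4.
Step 4. [r3c1∈{3}] r3c1 is down to just 3 ⇒ r3c1=3.
Step 5. [r1c4∈{1}] r1c4 is down to just 1 ⇒ r1c4=1.
Step 6. [r1c2∈{3}] r1c2's peers cover all but 3, so r1c2=3.
Step 7. [r4c3∈{3}] nothing but 3 survives at r4c3. So r4c3=3.
Step 8. [r2c1∈{1}] r2c1 is down to just 1, so r2c1=1.
Step 9. [r4c4∈{2}] r4c4's peers cover all but 2 ⇒ r4c4=2.
Step 10. [r3c4∈{4}] r3c4 has the single candidate 4, so r3c4=4.

Answer: 2 3 4 1 / 1 4 2 3 / 3 2 1 4 / 4 1 3 2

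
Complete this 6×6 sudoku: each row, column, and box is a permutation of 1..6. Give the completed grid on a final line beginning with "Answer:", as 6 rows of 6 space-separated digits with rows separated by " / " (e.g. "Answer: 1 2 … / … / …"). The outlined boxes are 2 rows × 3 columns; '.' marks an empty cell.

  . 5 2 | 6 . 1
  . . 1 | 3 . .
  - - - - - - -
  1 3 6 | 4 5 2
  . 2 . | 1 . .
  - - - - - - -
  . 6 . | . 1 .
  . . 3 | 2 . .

Step 1. [r2c2∈{4}] r2c2 is down to just 4 ⇒ r2c2=4.
Step 2. [r5c4∈{5}] r5c4 is down to just 5 ⇒ r5c4=5.
Step 3. [r5c3∈{4}] r5c3 is down to just 4, so r5c3=4.
Step 4. [r4c5∈{3,6}] across col 5, 3 lands solely at r4c5, so r4c5=3.
Step 5. [r6c6∈{4,6}] across col 6, 4 lands solely at r6c6 ⇒ r6c6=4.
Step 6. [r6c1∈{5}] only 5 remains possible at r6c1. So r6c1=5.
Step 7. [r4c6∈{6}] nothing but 6 survives at r4c6. So r4c6=6.
Step 8. [r5c1∈{2}] r5c1 is down to just 2 ⇒ r5c1=2.
Step 9. [r6c2∈{1}] r6c2 is down to just 1. So r6c2=1.
Step 10. [r2c1∈{6}] only 6 remains possible at r2c1 ⇒ r2c1=6.
Step 11. [r2c6∈{5}] only 5 remains possible at r2c6 ⇒ r2c6=5.
Step 12. [r6c5∈{6}] r6c5 is down to just 6 ⇒ r6c5=6.
Step 13. [r4c3∈{5}] nothing but 5 survives at r4c3 ⇒ r4c3=5.
Step 14. [r4c1∈{4}] only 4 remains possible at r4c1 ⇒ r4c1=4.
Step 15. [r5c6∈{3}] nothing but 3 survives at r5c6. So r5c6=3.
Step 16. [r1c5∈{4}] nothing but 4 survives at r1c5, so r1c5=4.
Step 17. [r2c5∈{2}] r2c5 is down to just 2. So r2c5=2.
Step 18. [r1c1∈{3}] only 3 remains possible at r1c1, so r1c1=3.

Answer: 3 5 2 6 4 1 / 6 4 1 3 2 5 / 1 3 6 4 5 2 / 4 2 5 1 3 6 / 2 6 4 5 1 3 / 5 1 3 2 6 4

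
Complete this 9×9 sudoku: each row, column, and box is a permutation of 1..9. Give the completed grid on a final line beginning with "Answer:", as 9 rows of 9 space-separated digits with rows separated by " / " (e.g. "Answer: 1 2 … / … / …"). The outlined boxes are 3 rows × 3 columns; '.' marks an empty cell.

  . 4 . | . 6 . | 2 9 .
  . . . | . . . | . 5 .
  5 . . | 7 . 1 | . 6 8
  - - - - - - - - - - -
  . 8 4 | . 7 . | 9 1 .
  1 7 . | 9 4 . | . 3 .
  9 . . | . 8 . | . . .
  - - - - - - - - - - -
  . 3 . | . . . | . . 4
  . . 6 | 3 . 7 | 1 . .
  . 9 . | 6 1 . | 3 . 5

Step 1. [r3c2∈{2}] r3c2's peers cover all but 2. So r3c2=2.
Step 2. [r7c3∈{1,2,5,7,8}] in row 7, 1 fits only at r7c3, so r7c3=1.
Step 3. [r2c4∈{2,4,8}] across col 4, 4 lands solely at r2c4. So r2c4=4.
Step 4. [r2c7∈{7}] r2c7 has the single candidate 7. So r2c7=7.
Step 5. [r7c7∈{6,8}] row 7 places 6 nowhere but r7c7 ⇒ r7c7=6.
Step 6. [r6c9∈{2,6,7}] across col 9, 7 lands solely at r6c9, so r6c9=7.
Step 7. [r8c1∈{2,4,8}] 4 has one home in row 8: r8c1. So r8c1=4.
Step 8. [r8c8∈{2,8}] across row 8, 8 lands solely at r8c8 ⇒ r8c8=8.
Step 9. [r8c2∈{5}] only 5 remains possible at r8c2, so r8c2=5.
Step 10. [r7c5∈{2,5,9}] in col 5, 5 fits only at r7c5 ⇒ r7c5=5.
Step 11. [r7c6∈{2,8,9}] across row 7, 9 lands solely at r7c6 ⇒ r7c6=9.
Step 12. [r8c5∈{2}] r8c5 has the single candidate 2 ⇒ r8c5=2.
Step 13. [r2c6∈{2,3,8}] row 2 places 2 nowhere but r2c6, so r2c6=2.
Step 14. [r6c2∈{6}] r6c2 is down to just 6, so r6c2=6.
Step 15. [r7c4∈{8}] nothing but 8 survives at r7c4 ⇒ r7c4=8.
Step 16. [r1c6∈{3,5,8}] across col 6, 8 lands solely at r1c6 ⇒ r1c6=8.
Step 17. [r1c9∈{1,3}] row 1 places 1 nowhere but r1c9. So r1c9=1.
Step 18. [r2c9∈{3}] only 3 remains possible at r2c9 ⇒ r2c9=3.
Step 19. [r3c5∈{3,9}] in col 5, 3 fits only at r3c5 ⇒ r3c5=3.
Step 20. [r1c4∈{5}] r1c4 has the single candidate 5, so r1c4=5.
Step 21. [r4c6∈{3,5,6}] r4c6 is the only open cell in row 4 admitting 5. So r4c6=5.
Step 22. [r4c1∈{2,3}] row 4 places 3 nowhere but r4c1 ⇒ r4c1=3.
Step 23. [r1c1∈{7}] only 7 remains possible at r1c1, so r1c1=7.
Step 24. [r9c3∈{2,7,8}] in col 3, 7 fits only at r9c3 ⇒ r9c3=7.
Step 25. [r9c8∈{2}] r9c8's peers cover all but 2. So r9c8=2.
Step 26. [r4c4∈{2}] r4c4 is down to just 2. So r4c4=2.
Step 27. [r5c9∈{2,6}] 2 has one home in col 9: r5c9, so r5c9=2.
Step 28. [r5c3∈{5}] r5c3 has the single candidate 5, so r5c3=5.
Step 29. [r2c3∈{8,9}] across col 3, 8 lands solely at r2c3, so r2c3=8.
Step 30. [r3c7∈{4}] r3c7's peers cover all but 4, so r3c7=4.
Step 31. [r2c1∈{6}] r2c1's peers cover all but 6 ⇒ r2c1=6.
Step 32. [r6c3∈{2}] r6c3 has the single candidate 2, so r6c3=2.
Step 33. [r5c7∈{8}] r5c7's peers cover all but 8, so r5c7=8.
Step 34. [r7c8∈{7}] r7c8 is down to just 7. So r7c8=7.
Step 35. [r2c2∈{1}] r2c2 is down to just 1 ⇒ r2c2=1.
Step 36. [r6c6∈{3}] r6c6 has the single candidate 3 ⇒ r6c6=3.
Step 37. [r9c1∈{8}] nothing but 8 survives at r9c1. So r9c1=8.
Step 38. [r1c3∈{3}] r1c3 is down to just 3 ⇒ r1c3=3.
Step 39. [r8c9∈{9}] only 9 remains possible at r8c9, so r8c9=9.
Step 40. [r2c5∈{9}] nothing but 9 survives at r2c5, so r2c5=9.
Step 41. [r7c1∈{2}] nothing but 2 survives at r7c1, so r7c1=2.
Step 42. [r9c6∈{4}] r9c6 is down to just 4, so r9c6=4.
Step 43. [r6c8∈{4}] r6c8 has the single candidate 4. So r6c8=4.
Step 44. [r6c4∈{1}] only 1 remains possible at r6c4. So r6c4=1.
Step 45. [r6c7∈{5}] r6c7 is down to just 5 ⇒ r6c7=5.
Step 46. [r3c3∈{9}] only 9 remains possible at r3c3, so r3c3=9.
Step 47. [r5c6∈{6}] r5c6 has the single candidate 6 ⇒ r5c6=6.
Step 48. [r4c9∈{6}] r4c9's peers cover all but 6 ⇒ r4c9=6.

Answer: 7 4 3 5 6 8 2 9 1 / 6 1 8 4 9 2 7 5 3 / 5 2 9 7 3 1 4 6 8 / 3 8 4 2 7 5 9 1 6 / 1 7 5 9 4 6 8 3 2 / 9 6 2 1 8 3 5 4 7 / 2 3 1 8 5 9 6 7 4 / 4 5 6 3 2 7 1 8 9 / 8 9 7 6 1 4 3 2 5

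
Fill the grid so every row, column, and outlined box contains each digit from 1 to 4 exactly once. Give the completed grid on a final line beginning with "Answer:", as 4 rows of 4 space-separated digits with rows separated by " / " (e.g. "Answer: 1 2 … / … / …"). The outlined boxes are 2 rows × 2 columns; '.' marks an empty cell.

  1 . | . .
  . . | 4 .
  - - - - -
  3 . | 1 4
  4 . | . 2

Step 1. [r1c4∈{3}] r1c4's peers cover all but 3 ⇒ r1c4=3.
Step 2. [r2c1∈{2}] nothing but 2 survives at r2c1. So r2c1=2.
Step 3. [r2c4∈{1}] nothing but 1 survives at r2c4, so r2c4=1.
Step 4. [r4c2∈{1}] r4c2's peers cover all but 1. So r4c2=1.
Step 5. [r1c2∈{4}] r1c2 has the single candidate 4, so r1c2=4.
Step 6. [r1c3∈{2}] nothing but 2 survives at r1c3 ⇒ r1c3=2.
Step 7. [r4c3∈{3}] only 3 remains possible at r4c3, so r4c3=3.
Step 8. [r3c2∈{2}] r3c2 has the single candidate 2, so r3c2=2.
Step 9. [r2c2∈{3}] r2c2's peers cover all but 3. So r2c2=3.

Answer: 1 4 2 3 / 2 3 4 1 / 3 2 1 4 / 4 1 3 2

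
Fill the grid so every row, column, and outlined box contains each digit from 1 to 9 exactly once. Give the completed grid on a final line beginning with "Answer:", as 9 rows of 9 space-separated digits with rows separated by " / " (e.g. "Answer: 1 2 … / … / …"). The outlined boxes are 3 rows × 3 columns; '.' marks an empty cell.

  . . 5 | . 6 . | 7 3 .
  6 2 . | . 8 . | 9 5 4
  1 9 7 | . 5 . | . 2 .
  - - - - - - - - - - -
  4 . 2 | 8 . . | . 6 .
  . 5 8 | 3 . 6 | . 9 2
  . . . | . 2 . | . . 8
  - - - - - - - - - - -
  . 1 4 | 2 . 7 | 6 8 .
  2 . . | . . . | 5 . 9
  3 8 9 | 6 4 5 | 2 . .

Step 1. [r8c4∈{1}] r8c4 has the single candidate 1 ⇒ r8c4=1.
Step 2. [r6c3∈{1,3,6}] in col 3, 1 fits only at r6c3. So r6c3=1.
Step 3. [r5c1∈{7}] r5c1 has the single candidate 7. So r5c1=7.
Step 4. [r4c5∈{1,7,9}] across col 5, 7 lands solely at r4c5, so r4c5=7.
Step 5. [r3c4∈{4}] r3c4 has the single candidate 4, so r3c4=4.
Step 6. [r4c6∈{1,9}] row 4 places 9 nowhere but r4c6, so r4c6=9.
Step 7. [r9c9∈{1,7}] r9c9 is the only open cell in col 9 admitting 7, so r9c9=7.
Step 8. [r4c2∈{3}] nothing but 3 survives at r4c2, so r4c2=3.
Step 9. [r5c7∈{1,4}] across row 5, 4 lands solely at r5c7, so r5c7=4.
Step 10. [r1c9∈{1}] only 1 remains possible at r1c9, so r1c9=1.
Step 11. [r8c5∈{3}] r8c5's peers cover all but 3. So r8c5=3.
Step 12. [r8c2∈{6,7}] in row 8, 7 fits only at r8c2, so r8c2=7.
Step 13. [r2c6∈{1,3}] row 2 places 1 nowhere but r2c6, so r2c6=1.
Step 14. [r7c9∈{3}] r7c9 has the single candidate 3 ⇒ r7c9=3.
Step 15. [r1c4∈{9}] r1c4 is down to just 9. So r1c4=9.
Step 16. [r7c1∈{5}] r7c1 has the single candidate 5 ⇒ r7c1=5.
Step 17. [r6c1∈{9}] only 9 remains possible at r6c1, so r6c1=9.
Step 18. [r6c2∈{6}] nothing but 6 survives at r6c2 ⇒ r6c2=6.
Step 19. [r6c7∈{3}] r6c7 has the single candidate 3. So r6c7=3.
Step 20. [r8c8∈{4}] r8c8 has the single candidate 4, so r8c8=4.
Step 21. [r6c4∈{5}] r6c4's peers cover all but 5. So r6c4=5.
Step 22. [r2c3∈{3}] only 3 remains possible at r2c3 ⇒ r2c3=3.
Step 23. [r6c8∈{7}] only 7 remains possible at r6c8, so r6c8=7.
Step 24. [r3c9∈{6}] r3c9 is down to just 6 ⇒ r3c9=6.
Step 25. [r5c5∈{1}] nothing but 1 survives at r5c5 ⇒ r5c5=1.
Step 26. [r7c5∈{9}] r7c5 is down to just 9 ⇒ r7c5=9.
Step 27. [r3c6∈{3}] r3c6 has the single candidate 3, so r3c6=3.
Step 28. [r4c7∈{1}] only 1 remains possible at r4c7. So r4c7=1.
Step 29. [r4c9∈{5}] r4c9 is down to just 5, so r4c9=5.
Step 30. [r1c1∈{8}] only 8 remains possible at r1c1. So r1c1=8.
Step 31. [r8c3∈{6}] nothing but 6 survives at r8c3, so r8c3=6.
Step 32. [r1c6∈{2}] r1c6's peers cover all but 2. So r1c6=2.
Step 33. [r9c8∈{1}] nothing but 1 survives at r9c8. So r9c8=1.
Step 34. [r1c2∈{4}] r1c2's peers cover all but 4. So r1c2=4.
Step 35. [r3c7∈{8}] only 8 remains possible at r3c7 ⇒ r3c7=8.
Step 36. [r8c6∈{8}] r8c6 has the single candidate 8. So r8c6=8.
Step 37. [r6c6∈{4}] r6c6's peers cover all but 4. So r6c6=4.
Step 38. [r2c4∈{7}] only 7 remains possible at r2c4. So r2c4=7.

Answer: 8 4 5 9 6 2 7 3 1 / 6 2 3 7 8 1 9 5 4 / 1 9 7 4 5 3 8 2 6 / 4 3 2 8 7 9 1 6 5 / 7 5 8 3 1 6 4 9 2 / 9 6 1 5 2 4 3 7 8 / 5 1 4 2 9 7 6 8 3 / 2 7 6 1 3 8 5 4 9 / 3 8 9 6 4 5 2 1 7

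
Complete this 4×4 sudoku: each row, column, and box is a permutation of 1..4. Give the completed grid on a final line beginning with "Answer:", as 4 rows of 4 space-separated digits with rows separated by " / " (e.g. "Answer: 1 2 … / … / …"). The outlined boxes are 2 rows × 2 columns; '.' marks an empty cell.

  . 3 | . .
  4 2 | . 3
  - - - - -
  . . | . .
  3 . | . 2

Step 1. [r2c3∈{1}] nothing but 1 survives at r2c3. So r2c3=1.
Step 2. [r4c3∈{4}] r4c3 is down to just 4. So r4c3=4.
Step 3. [r4c2∈{1}] only 1 remains possible at r4c2, so r4c2=1.
Step 4. [r1c3∈{2}] r1c3's peers cover all but 2 ⇒ r1c3=2.
Step 5. [r1c1∈{1}] r1c1's peers cover all but 1, so r1c1=1.
Step 6. [r3c3∈{3}] r3c3 is down to just 3 ⇒ r3c3=3.
Step 7. [r3c4∈{1}] r3c4 is down to just 1, so r3c4=1.
Step 8. [r3c1∈{2}] r3c1 has the single candidate 2, so r3c1=2.
Step 9. [r3c2∈{4}] nothing but 4 survives at r3c2. So r3c2=4.
Step 10. [r1c4∈{4}] r1c4 has the single candidate 4. So r1c4=4.

Answer: 1 3 2 4 / 4 2 1 3 / 2 4 3 1 / 3 1 4 2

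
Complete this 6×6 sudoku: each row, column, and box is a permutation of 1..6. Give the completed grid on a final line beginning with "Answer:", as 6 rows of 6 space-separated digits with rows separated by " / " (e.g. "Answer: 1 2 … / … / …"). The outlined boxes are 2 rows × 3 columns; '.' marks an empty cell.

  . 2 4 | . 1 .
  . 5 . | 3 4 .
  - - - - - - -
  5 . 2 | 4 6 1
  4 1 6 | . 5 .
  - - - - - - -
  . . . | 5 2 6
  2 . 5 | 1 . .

Step 1. [r5c3∈{1,3}] across col 3, 3 lands solely at r5c3. So r5c3=3.
Step 2. [r2c1∈{1,6}] r2c1 is the only open cell in row 2 admitting 6. So r2c1=6.
Step 3. [r6c6∈{3,4}] 4 has one home in col 6: r6c6. So r6c6=4.
Step 4. [r4c6∈{2,3}] across row 4, 3 lands solely at r4c6 ⇒ r4c6=3.
Step 5. [r1c1∈{3}] r1c1's peers cover all but 3 ⇒ r1c1=3.
Step 6. [r3c2∈{3}] only 3 remains possible at r3c2, so r3c2=3.
Step 7. [r4c4∈{2}] r4c4 is down to just 2, so r4c4=2.
Step 8. [r5c2∈{4}] only 4 remains possible at r5c2, so r5c2=4.
Step 9. [r6c5∈{3}] r6c5 has the single candidate 3 ⇒ r6c5=3.
Step 10. [r2c6∈{2}] r2c6 has the single candidate 2, so r2c6=2.
Step 11. [r2c3∈{1}] r2c3 is down to just 1 ⇒ r2c3=1.
Step 12. [r6c2∈{6}] nothing but 6 survives at r6c2. So r6c2=6.
Step 13. [r5c1∈{1}] only 1 remains possible at r5c1. So r5c1=1.
Step 14. [r1c6∈{5}] r1c6 has the single candidate 5 ⇒ r1c6=5.
Step 15. [r1c4∈{6}] only 6 remains possible at r1c4 ⇒ r1c4=6.

Answer: 3 2 4 6 1 5 / 6 5 1 3 4 2 / 5 3 2 4 6 1 / 4 1 6 2 5 3 / 1 4 3 5 2 6 / 2 6 5 1 3 4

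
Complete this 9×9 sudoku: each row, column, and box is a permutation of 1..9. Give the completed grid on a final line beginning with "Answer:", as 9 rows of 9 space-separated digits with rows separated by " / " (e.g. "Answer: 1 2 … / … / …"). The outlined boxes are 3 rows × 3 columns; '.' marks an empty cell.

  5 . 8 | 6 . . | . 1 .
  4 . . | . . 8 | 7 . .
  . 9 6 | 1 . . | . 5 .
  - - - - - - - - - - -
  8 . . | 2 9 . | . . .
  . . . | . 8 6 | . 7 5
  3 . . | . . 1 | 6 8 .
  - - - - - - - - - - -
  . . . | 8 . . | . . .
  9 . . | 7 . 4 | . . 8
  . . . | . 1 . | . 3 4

Step 1. [r7c9∈{1,2,6,7,9}] 7 has one home in col 9: r7c9. So r7c9=7.
Step 2. [r4c2∈{1,4,5,6,7}] across row 4, 6 lands solely at r4c2. So r4c2=6.
Step 3. [r2c9∈{2,3,6,9}] 6 has one home in col 9: r2c9, so r2c9=6.
Step 4. [r4c9∈{1,3}] r4c9 is the only open cell in col 9 admitting 1. So r4c9=1.
Step 5. [r9c2∈{2,5,7,8}] row 9 places 8 nowhere but r9c2 ⇒ r9c2=8.
Step 6. [r3c7∈{2,3,4,8}] row 3 places 8 nowhere but r3c7. So r3c7=8.
Step 7. [r1c7∈{2,3,4,9}] in box 3, 4 fits only at r1c7 ⇒ r1c7=4.
Step 8. [r3c5∈{2,3,4,7}] row 3 places 4 nowhere but r3c5, so r3c5=4.
Step 9. [r9c1∈{2,6,7}] row 9 places 6 nowhere but r9c1 ⇒ r9c1=6.
Step 10. [r9c3∈{2,5,7}] 7 has one home in row 9: r9c3 ⇒ r9c3=7.
Step 11. [r6c2∈{2,4,5,7}] across box 4, 7 lands solely at r6c2, so r6c2=7.
Step 12. [r6c5∈{5}] r6c5 is down to just 5 ⇒ r6c5=5.
Step 13. [r1c5∈{2,3,7}] in col 5, 7 fits only at r1c5. So r1c5=7.
Step 14. [r2c4∈{3,5,9}] in row 2, 5 fits only at r2c4. So r2c4=5.
Step 15. [r1c6∈{2,3,9}] box 2 places 9 nowhere but r1c6, so r1c6=9.
Step 16. [r6c9∈{2,9}] 9 has one home in col 9: r6c9. So r6c9=9.
Step 17. [r5c7∈{2,3}] 2 has one home in box 6: r5c7 ⇒ r5c7=2.
Step 18. [r9c6∈{2,5}] across row 9, 2 lands solely at r9c6. So r9c6=2.
Step 19. [r6c3∈{2,4}] row 6 places 2 nowhere but r6c3. So r6c3=2.
Step 20. [r7c6∈{3,5}] col 6 places 5 nowhere but r7c6 ⇒ r7c6=5.
Step 21. [r8c2∈{1,2,3,5}] across col 2, 5 lands solely at r8c2. So r8c2=5.
Step 22. [r3c6∈{3}] r3c6 is down to just 3, so r3c6=3.
Step 23. [r8c8∈{2,6}] in row 8, 2 fits only at r8c8, so r8c8=2.
Step 24. [r5c1∈{1}] r5c1's peers cover all but 1. So r5c1=1.
Step 25. [r5c2∈{4}] only 4 remains possible at r5c2, so r5c2=4.
Step 26. [r7c8∈{6,9}] across col 8, 6 lands solely at r7c8, so r7c8=6.
Step 27. [r7c5∈{3}] r7c5 has the single candidate 3, so r7c5=3.
Step 28. [r7c1∈{2}] only 2 remains possible at r7c1, so r7c1=2.
Step 29. [r7c2∈{1}] r7c2's peers cover all but 1. So r7c2=1.
Step 30. [r1c9∈{2,3}] in col 9, 3 fits only at r1c9. So r1c9=3.
Step 31. [r2c2∈{2,3}] in col 2, 3 fits only at r2c2. So r2c2=3.
Step 32. [r9c7∈{5,9}] r9c7 is the only open cell in row 9 admitting 5 ⇒ r9c7=5.
Step 33. [r4c3∈{5}] r4c3 is down to just 5, so r4c3=5.
Step 34. [r7c3∈{4}] only 4 remains possible at r7c3 ⇒ r7c3=4.
Step 35. [r5c4∈{3}] only 3 remains possible at r5c4. So r5c4=3.
Step 36. [r5c3∈{9}] r5c3 is down to just 9, so r5c3=9.
Step 37. [r7c7∈{9}] r7c7 is down to just 9. So r7c7=9.
Step 38. [r2c3∈{1}] r2c3 is down to just 1. So r2c3=1.
Step 39. [r8c5∈{6}] only 6 remains possible at r8c5, so r8c5=6.
Step 40. [r3c9∈{2}] r3c9 has the single candidate 2, so r3c9=2.
Step 41. [r4c7∈{3}] r4c7 has the single candidate 3. So r4c7=3.
Step 42. [r3c1∈{7}] only 7 remains possible at r3c1. So r3c1=7.
Step 43. [r4c8∈{4}] only 4 remains possible at r4c8, so r4c8=4.
Step 44. [r1c2∈{2}] r1c2 has the single candidate 2. So r1c2=2.
Step 45. [r2c5∈{2}] r2c5 is down to just 2 ⇒ r2c5=2.
Step 46. [r4c6∈{7}] r4c6's peers cover all but 7. So r4c6=7.
Step 47. [r6c4∈{4}] nothing but 4 survives at r6c4, so r6c4=4.
Step 48. [r8c7∈{1}] r8c7's peers cover all but 1 ⇒ r8c7=1.
Step 49. [r9c4∈{9}] only 9 remains possible at r9c4 ⇒ r9c4=9.
Step 50. [r2c8∈{9}] r2c8's peers cover all but 9 ⇒ r2c8=9.
Step 51. [r8c3∈{3}] r8c3's peers cover all but 3. So r8c3=3.

Answer: 5 2 8 6 7 9 4 1 3 / 4 3 1 5 2 8 7 9 6 / 7 9 6 1 4 3 8 5 2 / 8 6 5 2 9 7 3 4 1 / 1 4 9 3 8 6 2 7 5 / 3 7 2 4 5 1 6 8 9 / 2 1 4 8 3 5 9 6 7 / 9 5 3 7 6 4 1 2 8 / 6 8 7 9 1 2 5 3 4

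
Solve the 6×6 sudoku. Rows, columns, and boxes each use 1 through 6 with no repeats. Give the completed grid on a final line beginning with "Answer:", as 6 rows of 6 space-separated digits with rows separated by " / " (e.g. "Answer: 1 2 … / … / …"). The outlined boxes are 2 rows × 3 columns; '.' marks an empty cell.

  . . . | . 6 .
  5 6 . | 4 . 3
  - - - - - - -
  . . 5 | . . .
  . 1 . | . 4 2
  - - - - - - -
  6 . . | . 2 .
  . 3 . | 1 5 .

Step 1. [r1c1∈{1,2,3,4}] 1 has one home in col 1: r1c1, so r1c1=1.
Step 2. [r3c5∈{1,3}] across col 5, 3 lands solely at r3c5 ⇒ r3c5=3.
Step 3. [r1c4∈{2,5}] in col 4, 2 fits only at r1c4 ⇒ r1c4=2.
Step 4. [r5c6∈{4}] r5c6 is down to just 4 ⇒ r5c6=4.
Step 5. [r3c2∈{2,4}] col 2 places 2 nowhere but r3c2, so r3c2=2.
Step 6. [r4c3∈{3,6}] col 3 places 6 nowhere but r4c3 ⇒ r4c3=6.
Step 7. [r6c1∈{2,4}] col 1 places 2 nowhere but r6c1. So r6c1=2.
Step 8. [r6c3∈{4}] r6c3 is down to just 4. So r6c3=4.
Step 9. [r3c4∈{6}] nothing but 6 survives at r3c4. So r3c4=6.
Step 10. [r2c3∈{2}] r2c3 has the single candidate 2, so r2c3=2.
Step 11. [r3c1∈{4}] r3c1's peers cover all but 4 ⇒ r3c1=4.
Step 12. [r5c2∈{5}] only 5 remains possible at r5c2, so r5c2=5.
Step 13. [r6c6∈{6}] r6c6 is down to just 6. So r6c6=6.
Step 14. [r5c3∈{1}] nothing but 1 survives at r5c3 ⇒ r5c3=1.
Step 15. [r5c4∈{3}] r5c4 has the single candidate 3 ⇒ r5c4=3.
Step 16. [r3c6∈{1}] nothing but 1 survives at r3c6 ⇒ r3c6=1.
Step 17. [r1c2∈{4}] r1c2 is down to just 4. So r1c2=4.
Step 18. [r4c4∈{5}] r4c4 is down to just 5, so r4c4=5.
Step 19. [r2c5∈{1}] r2c5 is down to just 1. So r2c5=1.
Step 20. [r1c6∈{5}] r1c6 is down to just 5, so r1c6=5.
Step 21. [r1c3∈{3}] r1c3's peers cover all but 3, so r1c3=3.
Step 22. [r4c1∈{3}] r4c1 has the single candidate 3, so r4c1=3.

Answer: 1 4 3 2 6 5 / 5 6 2 4 1 3 / 4 2 5 6 3 1 / 3 1 6 5 4 2 / 6 5 1 3 2 4 / 2 3 4 1 5 6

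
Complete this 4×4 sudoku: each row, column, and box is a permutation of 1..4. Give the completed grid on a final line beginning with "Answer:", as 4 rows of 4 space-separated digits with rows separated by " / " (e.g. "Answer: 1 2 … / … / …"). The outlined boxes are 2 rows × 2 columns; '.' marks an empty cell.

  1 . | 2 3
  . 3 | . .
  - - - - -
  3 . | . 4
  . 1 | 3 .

Step 1. [r2c3∈{1,4}] across col 3, 4 lands solely at r2c3 ⇒ r2c3=4.
Step 2. [r2c1∈{2}] only 2 remains possible at r2c1 ⇒ r2c1=2.
Step 3. [r3c2∈{2}] nothing but 2 survives at r3c2 ⇒ r3c2=2.
Step 4. [r2c4∈{1}] r2c4 has the single candidate 1, so r2c4=1.
Step 5. [r1c2∈{4}] nothing but 4 survives at r1c2, so r1c2=4.
Step 6. [r4c4∈{2}] r4c4 has the single candidate 2 ⇒ r4c4=2.
Step 7. [r3c3∈{1}] only 1 remains possible at r3c3. So r3c3=1.
Step 8. [r4c1∈{4}] only 4 remains possible at r4c1 ⇒ r4c1=4.

Answer: 1 4 2 3 / 2 3 4 1 / 3 2 1 4 / 4 1 3 2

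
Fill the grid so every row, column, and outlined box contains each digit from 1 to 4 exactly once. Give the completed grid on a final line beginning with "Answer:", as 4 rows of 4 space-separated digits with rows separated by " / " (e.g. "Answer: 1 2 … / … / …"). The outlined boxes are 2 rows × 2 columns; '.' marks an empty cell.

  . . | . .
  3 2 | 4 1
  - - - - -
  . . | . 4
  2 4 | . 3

Step 1. [r3c1∈{1}] r3c1's peers cover all but 1 ⇒ r3c1=1.
Step 2. [r1c3∈{2,3}] across row 1, 3 lands solely at r1c3, so r1c3=3.
Step 3. [r3c2∈{3}] nothing but 3 survives at r3c2 ⇒ r3c2=3.
Step 4. [r3c3∈{2}] r3c3 is down to just 2, so r3c3=2.
Step 5. [r1c4∈{2}] only 2 remains possible at r1c4, so r1c4=2.
Step 6. [r1c2∈{1}] nothing but 1 survives at r1c2 ⇒ r1c2=1.
Step 7. [r4c3∈{1}] r4c3's peers cover all but 1 ⇒ r4c3=1.
Step 8. [r1c1∈{4}] only 4 remains possible at r1c1 ⇒ r1c1=4.

Answer: 4 1 3 2 / 3 2 4 1 / 1 3 2 4 / 2 4 1 3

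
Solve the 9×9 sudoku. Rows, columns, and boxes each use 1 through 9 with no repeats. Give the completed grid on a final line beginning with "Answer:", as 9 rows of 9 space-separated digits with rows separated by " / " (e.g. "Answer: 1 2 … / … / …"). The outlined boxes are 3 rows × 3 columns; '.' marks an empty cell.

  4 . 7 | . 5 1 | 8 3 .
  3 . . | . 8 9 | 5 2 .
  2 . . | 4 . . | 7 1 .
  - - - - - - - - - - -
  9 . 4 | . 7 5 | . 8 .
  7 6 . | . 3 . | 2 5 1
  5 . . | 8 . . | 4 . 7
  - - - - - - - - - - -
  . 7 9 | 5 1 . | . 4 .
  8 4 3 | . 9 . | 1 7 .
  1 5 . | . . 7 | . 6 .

Step 1. [r3c5∈{6}] r3c5's peers cover all but 6 ⇒ r3c5=6.
Step 2. [r7c7∈{3}] nothing but 3 survives at r7c7. So r7c7=3.
Step 3. [r6c5∈{2}] nothing but 2 survives at r6c5 ⇒ r6c5=2.
Step 4. [r7c6∈{2,6,8}] across col 6, 8 lands solely at r7c6, so r7c6=8.
Step 5. [r8c6∈{2,6}] 2 has one home in col 6: r8c6, so r8c6=2.
Step 6. [r6c3∈{1}] only 1 remains possible at r6c3. So r6c3=1.
Step 7. [r1c9∈{6,9}] across row 1, 6 lands solely at r1c9, so r1c9=6.
Step 8. [r3c2∈{8,9}] col 2 places 8 nowhere but r3c2. So r3c2=8.
Step 9. [r9c9∈{2,8,9}] in row 9, 8 fits only at r9c9 ⇒ r9c9=8.
Step 10. [r6c2∈{3}] r6c2 is down to just 3. So r6c2=3.
Step 11. [r6c6∈{6}] only 6 remains possible at r6c6, so r6c6=6.
Step 12. [r3c6∈{3}] r3c6 is down to just 3 ⇒ r3c6=3.
Step 13. [r9c3∈{2}] r9c3 has the single candidate 2. So r9c3=2.
Step 14. [r2c3∈{6}] r2c3 is down to just 6. So r2c3=6.
Step 15. [r3c9∈{9}] r3c9's peers cover all but 9, so r3c9=9.
Step 16. [r3c3∈{5}] nothing but 5 survives at r3c3 ⇒ r3c3=5.
Step 17. [r4c4∈{1}] only 1 remains possible at r4c4, so r4c4=1.
Step 18. [r8c9∈{5}] r8c9 has the single candidate 5 ⇒ r8c9=5.
Step 19. [r9c5∈{4}] only 4 remains possible at r9c5 ⇒ r9c5=4.
Step 20. [r7c9∈{2}] r7c9 has the single candidate 2. So r7c9=2.
Step 21. [r9c7∈{9}] r9c7 is down to just 9 ⇒ r9c7=9.
Step 22. [r5c4∈{9}] r5c4 has the single candidate 9, so r5c4=9.
Step 23. [r2c2∈{1}] nothing but 1 survives at r2c2, so r2c2=1.
Step 24. [r8c4∈{6}] r8c4 has the single candidate 6, so r8c4=6.
Step 25. [r7c1∈{6}] r7c1 has the single candidate 6. So r7c1=6.
Step 26. [r4c2∈{2}] nothing but 2 survives at r4c2, so r4c2=2.
Step 27. [r2c9∈{4}] nothing but 4 survives at r2c9. So r2c9=4.
Step 28. [r2c4∈{7}] only 7 remains possible at r2c4. So r2c4=7.
Step 29. [r4c9∈{3}] r4c9 is down to just 3 ⇒ r4c9=3.
Step 30. [r1c4∈{2}] r1c4 is down to just 2. So r1c4=2.
Step 31. [r9c4∈{3}] r9c4's peers cover all but 3 ⇒ r9c4=3.
Step 32. [r1c2∈{9}] nothing but 9 survives at r1c2 ⇒ r1c2=9.
Step 33. [r5c3∈{8}] nothing but 8 survives at r5c3, so r5c3=8.
Step 34. [r5c6∈{4}] nothing but 4 survives at r5c6 ⇒ r5c6=4.
Step 35. [r4c7∈{6}] r4c7 is down to just 6. So r4c7=6.
Step 36. [r6c8∈{9}] nothing but 9 survives at r6c8 ⇒ r6c8=9.

Answer: 4 9 7 2 5 1 8 3 6 / 3 1 6 7 8 9 5 2 4 / 2 8 5 4 6 3 7 1 9 / 9 2 4 1 7 5 6 8 3 / 7 6 8 9 3 4 2 5 1 / 5 3 1 8 2 6 4 9 7 / 6 7 9 5 1 8 3 4 2 / 8 4 3 6 9 2 1 7 5 / 1 5 2 3 4 7 9 6 8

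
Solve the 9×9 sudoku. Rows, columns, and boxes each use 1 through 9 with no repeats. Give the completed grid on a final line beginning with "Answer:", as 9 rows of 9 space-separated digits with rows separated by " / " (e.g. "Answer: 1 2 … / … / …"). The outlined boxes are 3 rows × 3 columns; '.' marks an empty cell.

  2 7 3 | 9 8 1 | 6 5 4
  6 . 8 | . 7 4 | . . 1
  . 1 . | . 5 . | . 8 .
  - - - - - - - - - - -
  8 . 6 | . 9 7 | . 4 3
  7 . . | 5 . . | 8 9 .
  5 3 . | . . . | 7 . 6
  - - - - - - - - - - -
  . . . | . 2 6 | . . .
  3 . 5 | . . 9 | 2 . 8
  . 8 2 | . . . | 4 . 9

Step 1. [r7c3∈{1,4,7,9}] r7c3 is the only open cell in col 3 admitting 7. So r7c3=7.
Step 2. [r7c4∈{1,3,4,8}] in row 7, 8 fits only at r7c4, so r7c4=8.
Step 3. [r9c8∈{1,3,6,7}] across row 9, 6 lands solely at r9c8. So r9c8=6.
Step 4. [r5c9∈{2}] nothing but 2 survives at r5c9 ⇒ r5c9=2.
Step 5. [r6c8∈{1}] r6c8 is down to just 1 ⇒ r6c8=1.
Step 6. [r5c2∈{4}] only 4 remains possible at r5c2 ⇒ r5c2=4.
Step 7. [r4c4∈{1,2}] across row 4, 1 lands solely at r4c4 ⇒ r4c4=1.
Step 8. [r7c7∈{1,3,5}] col 7 places 1 nowhere but r7c7 ⇒ r7c7=1.
Step 9. [r5c6∈{3}] only 3 remains possible at r5c6 ⇒ r5c6=3.
Step 10. [r3c6∈{2}] only 2 remains possible at r3c6. So r3c6=2.
Step 11. [r2c4∈{3}] r2c4 is down to just 3, so r2c4=3.
Step 12. [r2c7∈{9}] r2c7 is down to just 9. So r2c7=9.
Step 13. [r7c1∈{4,9}] row 7 places 4 nowhere but r7c1, so r7c1=4.
Step 14. [r6c5∈{4}] r6c5's peers cover all but 4 ⇒ r6c5=4.
Step 15. [r3c1∈{9}] r3c1 has the single candidate 9, so r3c1=9.
Step 16. [r8c8∈{7}] only 7 remains possible at r8c8 ⇒ r8c8=7.
Step 17. [r9c1∈{1}] r9c1 has the single candidate 1, so r9c1=1.
Step 18. [r8c2∈{6}] r8c2 is down to just 6, so r8c2=6.
Step 19. [r7c2∈{9}] only 9 remains possible at r7c2 ⇒ r7c2=9.
Step 20. [r7c8∈{3}] r7c8 is down to just 3 ⇒ r7c8=3.
Step 21. [r8c4∈{4}] r8c4's peers cover all but 4, so r8c4=4.
Step 22. [r5c5∈{6}] r5c5's peers cover all but 6. So r5c5=6.
Step 23. [r3c4∈{6}] r3c4 has the single candidate 6 ⇒ r3c4=6.
Step 24. [r9c4∈{7}] nothing but 7 survives at r9c4 ⇒ r9c4=7.
Step 25. [r8c5∈{1}] r8c5 is down to just 1 ⇒ r8c5=1.
Step 26. [r2c2∈{5}] nothing but 5 survives at r2c2 ⇒ r2c2=5.
Step 27. [r4c7∈{5}] r4c7 has the single candidate 5 ⇒ r4c7=5.
Step 28. [r2c8∈{2}] r2c8 is down to just 2, so r2c8=2.
Step 29. [r9c5∈{3}] r9c5 has the single candidate 3. So r9c5=3.
Step 30. [r9c6∈{5}] only 5 remains possible at r9c6, so r9c6=5.
Step 31. [r3c9∈{7}] r3c9 is down to just 7 ⇒ r3c9=7.
Step 32. [r6c3∈{9}] r6c3's peers cover all but 9 ⇒ r6c3=9.
Step 33. [r6c4∈{2}] r6c4 is down to just 2 ⇒ r6c4=2.
Step 34. [r4c2∈{2}] nothing but 2 survives at r4c2. So r4c2=2.
Step 35. [r5c3∈{1}] r5c3 is down to just 1. So r5c3=1.
Step 36. [r7c9∈{5}] r7c9's peers cover all but 5 ⇒ r7c9=5.
Step 37. [r3c3∈{4}] only 4 remains possible at r3c3 ⇒ r3c3=4.
Step 38. [r6c6∈{8}] r6c6's peers cover all but 8. So r6c6=8.
Step 39. [r3c7∈{3}] r3c7 is down to just 3, so r3c7=3.

Answer: 2 7 3 9 8 1 6 5 4 / 6 5 8 3 7 4 9 2 1 / 9 1 4 6 5 2 3 8 7 / 8 2 6 1 9 7 5 4 3 / 7 4 1 5 6 3 8 9 2 / 5 3 9 2 4 8 7 1 6 / 4 9 7 8 2 6 1 3 5 / 3 6 5 4 1 9 2 7 8 / 1 8 2 7 3 5 4 6 9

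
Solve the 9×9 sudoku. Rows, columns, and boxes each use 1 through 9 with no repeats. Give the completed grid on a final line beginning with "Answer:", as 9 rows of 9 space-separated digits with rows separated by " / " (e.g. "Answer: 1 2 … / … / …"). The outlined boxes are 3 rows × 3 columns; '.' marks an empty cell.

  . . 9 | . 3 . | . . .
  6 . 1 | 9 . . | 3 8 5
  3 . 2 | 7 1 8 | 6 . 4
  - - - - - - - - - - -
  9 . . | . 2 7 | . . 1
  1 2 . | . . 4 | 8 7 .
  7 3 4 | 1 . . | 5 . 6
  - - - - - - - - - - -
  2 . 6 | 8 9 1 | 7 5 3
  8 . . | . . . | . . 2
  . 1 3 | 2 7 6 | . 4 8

Step 1. [r5c3∈{5}] nothing but 5 survives at r5c3, so r5c3=5.
Step 2. [r8c2∈{4,5,7,9}] in col 2, 9 fits only at r8c2. So r8c2=9.
Step 3. [r1c2∈{4,5,7,8}] r1c2 is the only open cell in row 1 admitting 8. So r1c2=8.
Step 4. [r4c4∈{3,5,6}] r4c4 is the only open cell in row 4 admitting 5, so r4c4=5.
Step 5. [r2c5∈{4}] r2c5 is down to just 4. So r2c5=4.
Step 6. [r1c7∈{1,2}] col 7 places 2 nowhere but r1c7. So r1c7=2.
Step 7. [r5c4∈{3,6}] r5c4 is the only open cell in row 5 admitting 3. So r5c4=3.
Step 8. [r1c6∈{5}] r1c6's peers cover all but 5. So r1c6=5.
Step 9. [r8c8∈{1,6}] r8c8 is the only open cell in row 8 admitting 6 ⇒ r8c8=6.
Step 10. [r3c8∈{9}] nothing but 9 survives at r3c8. So r3c8=9.
Step 11. [r8c4∈{4}] r8c4 is down to just 4 ⇒ r8c4=4.
Step 12. [r2c6∈{2}] only 2 remains possible at r2c6. So r2c6=2.
Step 13. [r4c2∈{6}] nothing but 6 survives at r4c2 ⇒ r4c2=6.
Step 14. [r4c7∈{4}] r4c7 has the single candidate 4. So r4c7=4.
Step 15. [r3c2∈{5}] r3c2 has the single candidate 5 ⇒ r3c2=5.
Step 16. [r8c3∈{7}] nothing but 7 survives at r8c3 ⇒ r8c3=7.
Step 17. [r6c8∈{2}] only 2 remains possible at r6c8, so r6c8=2.
Step 18. [r5c9∈{9}] r5c9 is down to just 9. So r5c9=9.
Step 19. [r6c5∈{8}] r6c5's peers cover all but 8, so r6c5=8.
Step 20. [r1c4∈{6}] only 6 remains possible at r1c4. So r1c4=6.
Step 21. [r8c5∈{5}] r8c5 has the single candidate 5 ⇒ r8c5=5.
Step 22. [r2c2∈{7}] r2c2's peers cover all but 7. So r2c2=7.
Step 23. [r7c2∈{4}] nothing but 4 survives at r7c2 ⇒ r7c2=4.
Step 24. [r8c6∈{3}] r8c6's peers cover all but 3, so r8c6=3.
Step 25. [r4c8∈{3}] r4c8's peers cover all but 3, so r4c8=3.
Step 26. [r9c7∈{9}] r9c7 is down to just 9, so r9c7=9.
Step 27. [r5c5∈{6}] r5c5's peers cover all but 6 ⇒ r5c5=6.
Step 28. [r4c3∈{8}] only 8 remains possible at r4c3 ⇒ r4c3=8.
Step 29. [r1c8∈{1}] r1c8's peers cover all but 1, so r1c8=1.
Step 30. [r1c9∈{7}] r1c9 has the single candidate 7. So r1c9=7.
Step 31. [r9c1∈{5}] nothing but 5 survives at r9c1. So r9c1=5.
Step 32. [r1c1∈{4}] only 4 remains possible at r1c1. So r1c1=4.
Step 33. [r8c7∈{1}] r8c7's peers cover all but 1, so r8c7=1.
Step 34. [r6c6∈{9}] r6c6 is down to just 9, so r6c6=9.

Answer: 4 8 9 6 3 5 2 1 7 / 6 7 1 9 4 2 3 8 5 / 3 5 2 7 1 8 6 9 4 / 9 6 8 5 2 7 4 3 1 / 1 2 5 3 6 4 8 7 9 / 7 3 4 1 8 9 5 2 6 / 2 4 6 8 9 1 7 5 3 / 8 9 7 4 5 3 1 6 2 / 5 1 3 2 7 6 9 4 8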